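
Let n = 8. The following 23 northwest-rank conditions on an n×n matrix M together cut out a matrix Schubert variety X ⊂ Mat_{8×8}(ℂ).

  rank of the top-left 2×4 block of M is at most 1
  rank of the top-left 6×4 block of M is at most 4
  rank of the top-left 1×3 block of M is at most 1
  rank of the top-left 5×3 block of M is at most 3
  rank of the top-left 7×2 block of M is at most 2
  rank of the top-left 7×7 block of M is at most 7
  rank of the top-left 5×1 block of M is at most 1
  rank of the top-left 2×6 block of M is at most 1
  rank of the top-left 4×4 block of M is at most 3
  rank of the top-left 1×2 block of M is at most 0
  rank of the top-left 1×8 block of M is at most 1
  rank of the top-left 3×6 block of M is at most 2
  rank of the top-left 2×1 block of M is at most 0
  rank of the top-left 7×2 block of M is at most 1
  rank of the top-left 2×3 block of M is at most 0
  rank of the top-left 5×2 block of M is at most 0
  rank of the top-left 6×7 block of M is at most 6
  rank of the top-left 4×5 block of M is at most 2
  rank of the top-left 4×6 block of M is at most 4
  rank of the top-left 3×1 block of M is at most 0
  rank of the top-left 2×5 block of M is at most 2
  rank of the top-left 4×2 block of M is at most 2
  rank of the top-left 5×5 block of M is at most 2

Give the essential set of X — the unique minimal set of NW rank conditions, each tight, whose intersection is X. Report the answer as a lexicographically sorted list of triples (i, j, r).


Computing R[i][j] = min implied NW-rank bound (n=8, 23 conditions):

  row 1: 0 | 0 | 0 | 1 | 1 | 1 | 1 | 1
  row 2: 0 | 0 | 0 | 1 | 1 | 1 | 2 | 2
  row 3: 0 | 0 | 1 | 2 | 2 | 2 | 3 | 3
  row 4: 0 | 0 | 1 | 2 | 2 | 3 | 4 | 4
  row 5: 0 | 0 | 1 | 2 | 2 | 3 | 4 | 5
  row 6: 1 | 1 | 2 | 3 | 3 | 4 | 5 | 6
  row 7: 1 | 1 | 2 | 3 | 4 | 5 | 6 | 7
  row 8: 1 | 2 | 3 | 4 | 5 | 6 | 7 | 8

the unique w with this rank table is (4, 7, 3, 6, 8, 1, 5, 2).

ℓ(w)=17; the 5 essential cells (i,j,r):

[(2, 3, 0), (2, 6, 1), (5, 2, 0), (5, 5, 2), (7, 2, 1)]


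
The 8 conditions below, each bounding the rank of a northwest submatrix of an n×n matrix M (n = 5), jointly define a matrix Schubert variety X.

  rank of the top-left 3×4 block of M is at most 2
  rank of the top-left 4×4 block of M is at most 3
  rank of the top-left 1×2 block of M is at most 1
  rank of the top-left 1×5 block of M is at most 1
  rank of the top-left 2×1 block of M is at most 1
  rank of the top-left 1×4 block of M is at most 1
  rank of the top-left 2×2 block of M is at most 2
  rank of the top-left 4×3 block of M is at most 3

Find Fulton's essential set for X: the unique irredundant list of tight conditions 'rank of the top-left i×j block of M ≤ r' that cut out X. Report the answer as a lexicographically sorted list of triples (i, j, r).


Rank table r_w(5×5) implied by the 8 constraints:

  i=1: 1  1  1  1  1
  i=2: 1  2  2  2  2
  i=3: 1  2  2  2  3
  i=4: 1  2  3  3  4
  i=5: 1  2  3  4  5

second differences of R give the permutation w = (1, 2, 5, 3, 4).

ℓ(w)=2; the 1 essential cell (i,j,r):

[(3, 4, 2)]


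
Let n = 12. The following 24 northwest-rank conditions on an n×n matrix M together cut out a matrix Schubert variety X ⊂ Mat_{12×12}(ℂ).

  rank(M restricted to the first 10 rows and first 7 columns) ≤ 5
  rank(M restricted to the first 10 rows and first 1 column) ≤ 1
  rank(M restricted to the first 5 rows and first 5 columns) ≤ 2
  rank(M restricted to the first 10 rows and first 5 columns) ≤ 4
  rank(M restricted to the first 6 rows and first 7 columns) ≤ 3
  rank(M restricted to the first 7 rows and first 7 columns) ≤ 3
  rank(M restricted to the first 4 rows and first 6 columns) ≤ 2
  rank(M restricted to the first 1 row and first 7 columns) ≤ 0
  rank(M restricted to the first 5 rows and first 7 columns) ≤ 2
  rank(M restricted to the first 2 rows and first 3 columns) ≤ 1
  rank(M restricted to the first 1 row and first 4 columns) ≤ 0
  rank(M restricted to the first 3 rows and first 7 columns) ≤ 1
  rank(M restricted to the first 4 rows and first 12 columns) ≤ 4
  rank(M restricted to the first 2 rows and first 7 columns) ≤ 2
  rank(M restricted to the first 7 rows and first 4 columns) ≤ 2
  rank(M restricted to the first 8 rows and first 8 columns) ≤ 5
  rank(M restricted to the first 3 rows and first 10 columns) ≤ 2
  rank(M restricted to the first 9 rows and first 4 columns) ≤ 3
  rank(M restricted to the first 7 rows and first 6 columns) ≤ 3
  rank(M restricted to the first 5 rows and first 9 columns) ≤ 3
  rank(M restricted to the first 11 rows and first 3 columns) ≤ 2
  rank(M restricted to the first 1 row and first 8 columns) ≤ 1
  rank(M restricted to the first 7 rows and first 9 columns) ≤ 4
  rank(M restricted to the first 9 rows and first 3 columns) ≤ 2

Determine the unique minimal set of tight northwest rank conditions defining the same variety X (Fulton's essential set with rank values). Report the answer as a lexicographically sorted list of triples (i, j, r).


Rank table r_w(12×12) implied by the 24 constraints:

  R[1]: 0, 0, 0, 0, 0, 0, 0, 1, 1, 1, 1, 1
  R[2]: 1, 1, 1, 1, 1, 1, 1, 2, 2, 2, 2, 2
  R[3]: 1, 1, 1, 1, 1, 1, 1, 2, 2, 2, 3, 3
  R[4]: 1, 2, 2, 2, 2, 2, 2, 3, 3, 3, 4, 4
  R[5]: 1, 2, 2, 2, 2, 2, 2, 3, 3, 4, 5, 5
  R[6]: 1, 2, 2, 2, 3, 3, 3, 4, 4, 5, 6, 6
  R[7]: 1, 2, 2, 2, 3, 3, 3, 4, 4, 5, 6, 7
  R[8]: 1, 2, 2, 3, 4, 4, 4, 5, 5, 6, 7, 8
  R[9]: 1, 2, 2, 3, 4, 5, 5, 6, 6, 7, 8, 9
  R[10]: 1, 2, 2, 3, 4, 5, 5, 6, 7, 8, 9, 10
  R[11]: 1, 2, 2, 3, 4, 5, 6, 7, 8, 9, 10, 11
  R[12]: 1, 2, 3, 4, 5, 6, 7, 8, 9, 10, 11, 12

giving w = (8, 1, 11, 2, 10, 5, 12, 4, 6, 9, 7, 3) via Δ²R.

ℓ(w)=33; the 10 essential cells (i,j,r):

[(1, 7, 0), (3, 7, 1), (3, 10, 2), (5, 7, 2), (5, 9, 3), (7, 4, 2), (7, 7, 3), (7, 9, 4), (10, 7, 5), (11, 3, 2)]


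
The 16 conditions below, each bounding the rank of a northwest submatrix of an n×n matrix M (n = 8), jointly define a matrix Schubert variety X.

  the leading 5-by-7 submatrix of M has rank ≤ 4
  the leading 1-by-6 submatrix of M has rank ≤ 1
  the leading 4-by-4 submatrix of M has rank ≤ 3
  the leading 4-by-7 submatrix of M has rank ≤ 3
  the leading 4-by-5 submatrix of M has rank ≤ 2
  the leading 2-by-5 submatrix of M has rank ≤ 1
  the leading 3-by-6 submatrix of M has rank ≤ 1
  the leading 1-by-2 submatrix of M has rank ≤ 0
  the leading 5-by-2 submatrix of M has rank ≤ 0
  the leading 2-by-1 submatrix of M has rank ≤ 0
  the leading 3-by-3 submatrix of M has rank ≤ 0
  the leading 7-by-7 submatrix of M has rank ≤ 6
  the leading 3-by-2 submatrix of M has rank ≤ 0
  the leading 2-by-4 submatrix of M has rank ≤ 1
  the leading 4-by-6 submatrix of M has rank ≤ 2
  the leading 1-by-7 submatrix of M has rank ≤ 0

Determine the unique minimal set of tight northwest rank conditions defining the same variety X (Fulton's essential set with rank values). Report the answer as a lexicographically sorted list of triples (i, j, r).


Reconstructing r_w from the 16 given conditions:

  row 1: 0 | 0 | 0 | 0 | 0 | 0 | 0 | 1
  row 2: 0 | 0 | 0 | 1 | 1 | 1 | 1 | 2
  row 3: 0 | 0 | 0 | 1 | 1 | 1 | 2 | 3
  row 4: 0 | 0 | 1 | 2 | 2 | 2 | 3 | 4
  row 5: 0 | 0 | 1 | 2 | 3 | 3 | 4 | 5
  row 6: 1 | 1 | 2 | 3 | 4 | 4 | 5 | 6
  row 7: 1 | 2 | 3 | 4 | 5 | 5 | 6 | 7
  row 8: 1 | 2 | 3 | 4 | 5 | 6 | 7 | 8

so w = (8, 4, 7, 3, 5, 1, 2, 6).

Fulton essential set (4 of the 19 Rothe cells):

[(1, 7, 0), (3, 3, 0), (3, 6, 1), (5, 2, 0)]


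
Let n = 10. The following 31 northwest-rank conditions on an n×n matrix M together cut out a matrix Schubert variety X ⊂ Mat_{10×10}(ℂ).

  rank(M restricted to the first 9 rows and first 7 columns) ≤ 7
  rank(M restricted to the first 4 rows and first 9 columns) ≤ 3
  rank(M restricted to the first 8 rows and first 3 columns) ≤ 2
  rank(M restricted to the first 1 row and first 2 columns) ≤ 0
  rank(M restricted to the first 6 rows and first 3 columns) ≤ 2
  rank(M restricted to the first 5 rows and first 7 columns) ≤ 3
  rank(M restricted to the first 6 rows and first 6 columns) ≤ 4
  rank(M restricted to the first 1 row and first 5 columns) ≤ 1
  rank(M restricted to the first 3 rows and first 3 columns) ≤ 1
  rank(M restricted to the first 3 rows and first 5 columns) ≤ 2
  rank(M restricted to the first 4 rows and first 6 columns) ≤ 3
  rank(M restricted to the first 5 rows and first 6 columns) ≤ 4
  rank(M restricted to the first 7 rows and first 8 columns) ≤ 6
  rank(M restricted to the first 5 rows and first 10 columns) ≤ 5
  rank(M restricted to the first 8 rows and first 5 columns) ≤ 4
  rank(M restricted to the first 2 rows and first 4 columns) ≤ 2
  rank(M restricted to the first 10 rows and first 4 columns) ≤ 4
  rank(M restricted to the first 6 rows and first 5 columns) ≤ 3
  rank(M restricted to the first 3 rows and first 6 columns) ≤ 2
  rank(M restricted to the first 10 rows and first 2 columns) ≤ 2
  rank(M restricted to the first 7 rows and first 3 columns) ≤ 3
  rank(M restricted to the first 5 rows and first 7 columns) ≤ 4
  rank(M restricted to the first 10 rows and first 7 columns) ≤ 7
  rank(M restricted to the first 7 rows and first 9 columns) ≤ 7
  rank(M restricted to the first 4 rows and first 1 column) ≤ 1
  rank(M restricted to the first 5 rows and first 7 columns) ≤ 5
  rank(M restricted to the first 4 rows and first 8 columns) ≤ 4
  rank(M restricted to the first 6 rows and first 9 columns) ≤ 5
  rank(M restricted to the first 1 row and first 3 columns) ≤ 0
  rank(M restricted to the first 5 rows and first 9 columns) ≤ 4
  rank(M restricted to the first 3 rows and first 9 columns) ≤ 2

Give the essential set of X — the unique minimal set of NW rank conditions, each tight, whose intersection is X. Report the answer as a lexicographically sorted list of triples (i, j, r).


Propagating the 31 rank bounds to every northwest block:

  0 0 0 1 1 1 1 1 1 1
  1 1 1 2 2 2 2 2 2 2
  1 1 1 2 2 2 2 2 2 3
  1 2 2 3 3 3 3 3 3 4
  1 2 2 3 3 3 3 4 4 5
  1 2 2 3 3 4 4 5 5 6
  1 2 2 3 4 5 5 6 6 7
  1 2 2 3 4 5 6 7 7 8
  1 2 3 4 5 6 7 8 8 9
  1 2 3 4 5 6 7 8 9 10

the unique w with this rank table is (4, 1, 10, 2, 8, 6, 5, 7, 3, 9).

6 SE-corners of the 18-cell Rothe diagram give Ess(w):

[(1, 3, 0), (3, 3, 1), (3, 9, 2), (5, 7, 3), (6, 5, 3), (8, 3, 2)]


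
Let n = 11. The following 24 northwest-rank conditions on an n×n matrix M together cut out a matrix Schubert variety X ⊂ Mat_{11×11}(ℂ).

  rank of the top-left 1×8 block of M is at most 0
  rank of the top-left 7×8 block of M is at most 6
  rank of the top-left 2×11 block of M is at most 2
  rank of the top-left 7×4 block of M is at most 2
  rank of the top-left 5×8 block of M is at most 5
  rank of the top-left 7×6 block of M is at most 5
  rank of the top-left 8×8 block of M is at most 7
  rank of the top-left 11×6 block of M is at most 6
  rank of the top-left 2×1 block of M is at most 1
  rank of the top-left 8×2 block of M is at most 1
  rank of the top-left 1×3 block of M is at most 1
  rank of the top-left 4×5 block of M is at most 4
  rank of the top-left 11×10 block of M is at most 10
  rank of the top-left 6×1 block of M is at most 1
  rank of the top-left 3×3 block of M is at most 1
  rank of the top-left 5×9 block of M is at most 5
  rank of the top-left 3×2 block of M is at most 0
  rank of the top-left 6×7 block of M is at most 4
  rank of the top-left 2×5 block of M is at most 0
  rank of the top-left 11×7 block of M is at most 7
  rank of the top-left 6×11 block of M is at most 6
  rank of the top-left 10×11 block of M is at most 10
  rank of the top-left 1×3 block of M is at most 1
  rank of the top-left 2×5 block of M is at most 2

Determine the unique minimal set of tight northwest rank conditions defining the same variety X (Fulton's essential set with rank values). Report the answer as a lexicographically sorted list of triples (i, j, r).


Computing R[i][j] = min implied NW-rank bound (n=11, 24 conditions):

  i=1: 0 | 0 | 0 | 0 | 0 | 0 | 0 | 0 | 1 | 1 | 1
  i=2: 0 | 0 | 0 | 0 | 0 | 1 | 1 | 1 | 2 | 2 | 2
  i=3: 0 | 0 | 1 | 1 | 1 | 2 | 2 | 2 | 3 | 3 | 3
  i=4: 1 | 1 | 2 | 2 | 2 | 3 | 3 | 3 | 4 | 4 | 4
  i=5: 1 | 1 | 2 | 2 | 3 | 4 | 4 | 4 | 5 | 5 | 5
  i=6: 1 | 1 | 2 | 2 | 3 | 4 | 4 | 5 | 6 | 6 | 6
  i=7: 1 | 1 | 2 | 2 | 3 | 4 | 5 | 6 | 7 | 7 | 7
  i=8: 1 | 1 | 2 | 3 | 4 | 5 | 6 | 7 | 8 | 8 | 8
  i=9: 1 | 2 | 3 | 4 | 5 | 6 | 7 | 8 | 9 | 9 | 9
  i=10: 1 | 2 | 3 | 4 | 5 | 6 | 7 | 8 | 9 | 10 | 10
  i=11: 1 | 2 | 3 | 4 | 5 | 6 | 7 | 8 | 9 | 10 | 11

reading off 1-entries of Δ²R: w = (9, 6, 3, 1, 5, 8, 7, 4, 2, 10, 11).

ℓ(w)=23; the 6 essential cells (i,j,r):

[(1, 8, 0), (2, 5, 0), (3, 2, 0), (6, 7, 4), (7, 4, 2), (8, 2, 1)]


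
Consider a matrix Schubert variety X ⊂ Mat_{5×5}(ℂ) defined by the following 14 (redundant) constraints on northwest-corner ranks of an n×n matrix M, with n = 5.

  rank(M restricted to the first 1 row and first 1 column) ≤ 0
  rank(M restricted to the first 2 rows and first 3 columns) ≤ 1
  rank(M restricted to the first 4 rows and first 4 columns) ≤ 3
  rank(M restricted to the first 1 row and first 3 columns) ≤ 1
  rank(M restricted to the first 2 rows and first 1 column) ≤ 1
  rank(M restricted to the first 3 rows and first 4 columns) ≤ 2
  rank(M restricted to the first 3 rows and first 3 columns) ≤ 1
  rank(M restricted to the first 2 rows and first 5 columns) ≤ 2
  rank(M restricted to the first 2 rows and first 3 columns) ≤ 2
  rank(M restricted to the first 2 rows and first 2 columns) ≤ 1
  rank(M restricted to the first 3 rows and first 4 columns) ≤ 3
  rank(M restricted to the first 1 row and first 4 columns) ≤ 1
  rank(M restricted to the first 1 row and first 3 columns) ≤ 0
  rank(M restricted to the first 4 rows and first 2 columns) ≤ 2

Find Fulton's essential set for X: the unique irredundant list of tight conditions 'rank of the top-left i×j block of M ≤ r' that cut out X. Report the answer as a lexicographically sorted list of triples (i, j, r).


Computing R[i][j] = min implied NW-rank bound (n=5, 14 conditions):

  row 1: 0, 0, 0, 1, 1
  row 2: 1, 1, 1, 2, 2
  row 3: 1, 1, 1, 2, 3
  row 4: 1, 2, 2, 3, 4
  row 5: 1, 2, 3, 4, 5

giving w = (4, 1, 5, 2, 3) via Δ²R.

Fulton essential set (2 of the 5 Rothe cells):

[(1, 3, 0), (3, 3, 1)]


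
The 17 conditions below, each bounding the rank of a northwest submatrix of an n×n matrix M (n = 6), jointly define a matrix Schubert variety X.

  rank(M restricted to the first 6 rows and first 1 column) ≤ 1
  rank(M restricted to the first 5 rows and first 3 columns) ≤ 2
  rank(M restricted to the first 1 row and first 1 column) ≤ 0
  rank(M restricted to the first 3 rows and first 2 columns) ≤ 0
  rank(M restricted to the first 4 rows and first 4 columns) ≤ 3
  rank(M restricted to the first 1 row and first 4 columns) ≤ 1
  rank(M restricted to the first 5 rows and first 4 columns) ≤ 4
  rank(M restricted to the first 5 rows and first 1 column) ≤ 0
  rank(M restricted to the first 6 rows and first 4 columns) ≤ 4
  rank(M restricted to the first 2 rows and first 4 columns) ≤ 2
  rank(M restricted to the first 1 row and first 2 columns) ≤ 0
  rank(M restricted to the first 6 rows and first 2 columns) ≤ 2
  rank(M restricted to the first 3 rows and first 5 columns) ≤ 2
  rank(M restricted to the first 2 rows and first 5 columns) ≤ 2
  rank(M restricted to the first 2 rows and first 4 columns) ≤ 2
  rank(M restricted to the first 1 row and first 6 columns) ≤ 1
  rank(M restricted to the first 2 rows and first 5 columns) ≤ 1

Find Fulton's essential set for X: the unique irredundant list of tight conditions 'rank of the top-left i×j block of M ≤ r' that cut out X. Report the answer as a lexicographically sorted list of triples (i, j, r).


The tightest implied rank at each (i,j), from the 17 conditions:

  row 1: 0 | 0 | 1 | 1 | 1 | 1
  row 2: 0 | 0 | 1 | 1 | 1 | 2
  row 3: 0 | 0 | 1 | 2 | 2 | 3
  row 4: 0 | 1 | 2 | 3 | 3 | 4
  row 5: 0 | 1 | 2 | 3 | 4 | 5
  row 6: 1 | 2 | 3 | 4 | 5 | 6

reading off 1-entries of Δ²R: w = (3, 6, 4, 2, 5, 1).

|D(w)|=10, |Ess(w)|=3:

[(2, 5, 1), (3, 2, 0), (5, 1, 0)]


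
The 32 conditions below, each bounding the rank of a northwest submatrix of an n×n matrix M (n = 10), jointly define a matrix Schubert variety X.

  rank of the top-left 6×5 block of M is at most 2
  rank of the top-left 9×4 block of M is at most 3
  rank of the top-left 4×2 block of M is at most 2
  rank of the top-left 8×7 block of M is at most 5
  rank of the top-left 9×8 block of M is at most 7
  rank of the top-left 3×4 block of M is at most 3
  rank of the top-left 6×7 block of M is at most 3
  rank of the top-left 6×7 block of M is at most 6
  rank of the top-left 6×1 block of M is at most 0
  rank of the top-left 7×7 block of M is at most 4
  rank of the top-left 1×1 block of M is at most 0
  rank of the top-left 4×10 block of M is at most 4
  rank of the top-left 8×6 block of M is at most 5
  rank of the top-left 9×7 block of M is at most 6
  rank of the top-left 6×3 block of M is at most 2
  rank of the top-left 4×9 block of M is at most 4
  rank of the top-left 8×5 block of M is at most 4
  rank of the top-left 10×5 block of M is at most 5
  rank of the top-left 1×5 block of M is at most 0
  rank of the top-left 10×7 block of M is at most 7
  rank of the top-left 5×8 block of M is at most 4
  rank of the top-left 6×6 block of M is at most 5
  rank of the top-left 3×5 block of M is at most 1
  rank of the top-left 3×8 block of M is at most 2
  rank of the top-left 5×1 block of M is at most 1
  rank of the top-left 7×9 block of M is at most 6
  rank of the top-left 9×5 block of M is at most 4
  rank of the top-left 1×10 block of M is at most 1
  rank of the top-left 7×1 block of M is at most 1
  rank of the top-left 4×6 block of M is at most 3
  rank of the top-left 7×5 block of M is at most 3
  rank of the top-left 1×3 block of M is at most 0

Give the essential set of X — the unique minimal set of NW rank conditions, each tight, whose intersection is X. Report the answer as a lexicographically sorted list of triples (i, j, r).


Propagating the 32 rank bounds to every northwest block:

  row 1: 0  0  0  0  0  1  1  1  1  1
  row 2: 0  1  1  1  1  2  2  2  2  2
  row 3: 0  1  1  1  1  2  2  2  3  3
  row 4: 0  1  2  2  2  3  3  3  4  4
  row 5: 0  1  2  2  2  3  3  4  5  5
  row 6: 0  1  2  2  2  3  3  4  5  6
  row 7: 1  2  3  3  3  4  4  5  6  7
  row 8: 1  2  3  3  4  5  5  6  7  8
  row 9: 1  2  3  3  4  5  6  7  8  9
  row 10: 1  2  3  4  5  6  7  8  9  10

second differences of R give the permutation w = (6, 2, 9, 3, 8, 10, 1, 5, 7, 4).

7 SE-corners of the 23-cell Rothe diagram give Ess(w):

[(1, 5, 0), (3, 5, 1), (3, 8, 2), (6, 1, 0), (6, 5, 2), (6, 7, 3), (9, 4, 3)]


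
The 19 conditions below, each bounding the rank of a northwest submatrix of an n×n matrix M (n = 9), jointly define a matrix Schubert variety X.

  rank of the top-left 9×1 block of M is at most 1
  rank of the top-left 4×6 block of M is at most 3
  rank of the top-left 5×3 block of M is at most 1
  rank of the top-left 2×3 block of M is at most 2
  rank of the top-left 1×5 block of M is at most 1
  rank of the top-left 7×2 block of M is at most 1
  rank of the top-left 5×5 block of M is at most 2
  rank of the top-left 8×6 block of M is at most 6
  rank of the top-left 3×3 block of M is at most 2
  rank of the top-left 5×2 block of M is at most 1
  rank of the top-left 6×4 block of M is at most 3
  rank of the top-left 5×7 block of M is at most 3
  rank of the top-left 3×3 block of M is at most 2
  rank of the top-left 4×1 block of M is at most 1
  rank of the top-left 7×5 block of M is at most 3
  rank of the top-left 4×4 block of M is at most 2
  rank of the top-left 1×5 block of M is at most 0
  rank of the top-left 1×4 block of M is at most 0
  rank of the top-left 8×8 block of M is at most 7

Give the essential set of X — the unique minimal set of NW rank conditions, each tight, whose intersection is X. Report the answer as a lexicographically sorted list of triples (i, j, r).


Propagating the 19 rank bounds to every northwest block:

  i=1: 0  0  0  0  0  1  1  1  1
  i=2: 1  1  1  1  1  2  2  2  2
  i=3: 1  1  1  2  2  3  3  3  3
  i=4: 1  1  1  2  2  3  3  4  4
  i=5: 1  1  1  2  2  3  3  4  5
  i=6: 1  1  2  3  3  4  4  5  6
  i=7: 1  1  2  3  3  4  5  6  7
  i=8: 1  2  3  4  4  5  6  7  8
  i=9: 1  2  3  4  5  6  7  8  9

reading off 1-entries of Δ²R: w = (6, 1, 4, 8, 9, 3, 7, 2, 5).

6 SE-corners of the 18-cell Rothe diagram give Ess(w):

[(1, 5, 0), (5, 3, 1), (5, 5, 2), (5, 7, 3), (7, 2, 1), (7, 5, 3)]


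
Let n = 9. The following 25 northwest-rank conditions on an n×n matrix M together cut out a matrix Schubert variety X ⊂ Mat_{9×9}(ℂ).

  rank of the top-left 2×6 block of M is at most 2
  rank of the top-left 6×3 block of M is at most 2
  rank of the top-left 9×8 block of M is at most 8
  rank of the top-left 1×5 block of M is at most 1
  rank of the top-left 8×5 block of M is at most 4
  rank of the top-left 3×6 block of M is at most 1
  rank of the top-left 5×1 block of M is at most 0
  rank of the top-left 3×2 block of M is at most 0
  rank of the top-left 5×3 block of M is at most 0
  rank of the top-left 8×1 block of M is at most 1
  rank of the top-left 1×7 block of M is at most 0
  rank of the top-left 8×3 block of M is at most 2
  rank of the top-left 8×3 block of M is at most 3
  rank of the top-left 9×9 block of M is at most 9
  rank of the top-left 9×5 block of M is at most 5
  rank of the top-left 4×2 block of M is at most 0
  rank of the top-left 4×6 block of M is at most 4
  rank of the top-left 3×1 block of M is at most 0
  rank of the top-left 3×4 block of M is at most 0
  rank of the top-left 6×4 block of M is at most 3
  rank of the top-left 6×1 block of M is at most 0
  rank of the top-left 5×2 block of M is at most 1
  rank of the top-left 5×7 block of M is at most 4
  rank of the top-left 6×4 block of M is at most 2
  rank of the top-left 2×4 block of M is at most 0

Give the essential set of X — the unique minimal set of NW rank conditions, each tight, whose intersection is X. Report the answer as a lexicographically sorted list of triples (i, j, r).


Rank table r_w(9×9) implied by the 25 constraints:

  row 1: 0 0 0 0 0 0 0 1 1
  row 2: 0 0 0 0 1 1 1 2 2
  row 3: 0 0 0 0 1 1 2 3 3
  row 4: 0 0 0 1 2 2 3 4 4
  row 5: 0 0 0 1 2 3 4 5 5
  row 6: 0 1 1 2 3 4 5 6 6
  row 7: 1 2 2 3 4 5 6 7 7
  row 8: 1 2 2 3 4 5 6 7 8
  row 9: 1 2 3 4 5 6 7 8 9

reading off 1-entries of Δ²R: w = (8, 5, 7, 4, 6, 2, 1, 9, 3).

6 SE-corners of the 24-cell Rothe diagram give Ess(w):

[(1, 7, 0), (3, 4, 0), (3, 6, 1), (5, 3, 0), (6, 1, 0), (8, 3, 2)]


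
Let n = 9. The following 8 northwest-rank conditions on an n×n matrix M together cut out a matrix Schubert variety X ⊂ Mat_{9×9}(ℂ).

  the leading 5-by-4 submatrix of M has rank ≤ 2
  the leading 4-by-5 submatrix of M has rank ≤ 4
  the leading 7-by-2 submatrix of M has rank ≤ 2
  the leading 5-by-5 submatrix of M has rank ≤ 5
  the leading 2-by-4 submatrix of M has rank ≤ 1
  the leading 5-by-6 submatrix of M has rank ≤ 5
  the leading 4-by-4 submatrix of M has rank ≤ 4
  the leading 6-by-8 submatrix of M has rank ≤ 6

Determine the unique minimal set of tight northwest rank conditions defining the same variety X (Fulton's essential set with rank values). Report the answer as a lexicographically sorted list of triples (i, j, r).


Reconstructing r_w from the 8 given conditions:

  1  1  1  1  1  1  1  1  1
  1  1  1  1  2  2  2  2  2
  1  2  2  2  3  3  3  3  3
  1  2  2  2  3  4  4  4  4
  1  2  2  2  3  4  5  5  5
  1  2  3  3  4  5  6  6  6
  1  2  3  4  5  6  7  7  7
  1  2  3  4  5  6  7  8  8
  1  2  3  4  5  6  7  8  9

the unique w with this rank table is (1, 5, 2, 6, 7, 3, 4, 8, 9).

D(w) has 7 cells with 2 SE-corners; essential set:

[(2, 4, 1), (5, 4, 2)]


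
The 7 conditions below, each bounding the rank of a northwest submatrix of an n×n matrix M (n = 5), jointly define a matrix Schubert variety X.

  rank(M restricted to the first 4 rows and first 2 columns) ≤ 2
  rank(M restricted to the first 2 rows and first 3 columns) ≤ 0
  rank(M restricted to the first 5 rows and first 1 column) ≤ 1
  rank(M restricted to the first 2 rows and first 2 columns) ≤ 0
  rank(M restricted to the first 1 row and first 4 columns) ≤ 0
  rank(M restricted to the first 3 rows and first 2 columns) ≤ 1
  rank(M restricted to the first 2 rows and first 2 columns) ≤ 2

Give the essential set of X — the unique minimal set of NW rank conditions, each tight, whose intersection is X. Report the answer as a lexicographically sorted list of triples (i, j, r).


Computing R[i][j] = min implied NW-rank bound (n=5, 7 conditions):

  0, 0, 0, 0, 1
  0, 0, 0, 1, 2
  1, 1, 1, 2, 3
  1, 2, 2, 3, 4
  1, 2, 3, 4, 5

so w = (5, 4, 1, 2, 3).

2 SE-corners of the 7-cell Rothe diagram give Ess(w):

[(1, 4, 0), (2, 3, 0)]


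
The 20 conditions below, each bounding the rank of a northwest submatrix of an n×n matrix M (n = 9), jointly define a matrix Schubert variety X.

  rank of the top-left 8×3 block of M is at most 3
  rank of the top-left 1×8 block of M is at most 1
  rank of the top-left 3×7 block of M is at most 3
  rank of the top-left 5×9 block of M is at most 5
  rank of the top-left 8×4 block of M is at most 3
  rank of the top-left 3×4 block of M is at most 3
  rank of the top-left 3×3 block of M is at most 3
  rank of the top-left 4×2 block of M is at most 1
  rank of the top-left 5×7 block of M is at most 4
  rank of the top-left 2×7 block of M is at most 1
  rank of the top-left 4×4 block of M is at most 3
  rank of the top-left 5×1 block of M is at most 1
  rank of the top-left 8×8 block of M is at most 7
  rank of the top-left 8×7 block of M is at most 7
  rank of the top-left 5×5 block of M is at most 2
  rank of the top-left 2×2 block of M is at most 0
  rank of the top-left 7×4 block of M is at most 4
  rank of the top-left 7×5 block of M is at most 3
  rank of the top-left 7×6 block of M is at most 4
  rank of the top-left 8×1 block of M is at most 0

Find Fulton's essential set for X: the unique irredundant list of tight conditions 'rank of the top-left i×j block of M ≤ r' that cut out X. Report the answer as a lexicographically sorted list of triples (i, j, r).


Rank table r_w(9×9) implied by the 20 constraints:

  row 1: 0 0 1 1 1 1 1 1 1
  row 2: 0 0 1 1 1 1 1 2 2
  row 3: 0 1 2 2 2 2 2 3 3
  row 4: 0 1 2 2 2 3 3 4 4
  row 5: 0 1 2 2 2 3 4 5 5
  row 6: 0 1 2 3 3 4 5 6 6
  row 7: 0 1 2 3 3 4 5 6 7
  row 8: 0 1 2 3 4 5 6 7 8
  row 9: 1 2 3 4 5 6 7 8 9

giving w = (3, 8, 2, 6, 7, 4, 9, 5, 1) via Δ²R.

|D(w)|=19, |Ess(w)|=5:

[(2, 2, 0), (2, 7, 1), (5, 5, 2), (7, 5, 3), (8, 1, 0)]


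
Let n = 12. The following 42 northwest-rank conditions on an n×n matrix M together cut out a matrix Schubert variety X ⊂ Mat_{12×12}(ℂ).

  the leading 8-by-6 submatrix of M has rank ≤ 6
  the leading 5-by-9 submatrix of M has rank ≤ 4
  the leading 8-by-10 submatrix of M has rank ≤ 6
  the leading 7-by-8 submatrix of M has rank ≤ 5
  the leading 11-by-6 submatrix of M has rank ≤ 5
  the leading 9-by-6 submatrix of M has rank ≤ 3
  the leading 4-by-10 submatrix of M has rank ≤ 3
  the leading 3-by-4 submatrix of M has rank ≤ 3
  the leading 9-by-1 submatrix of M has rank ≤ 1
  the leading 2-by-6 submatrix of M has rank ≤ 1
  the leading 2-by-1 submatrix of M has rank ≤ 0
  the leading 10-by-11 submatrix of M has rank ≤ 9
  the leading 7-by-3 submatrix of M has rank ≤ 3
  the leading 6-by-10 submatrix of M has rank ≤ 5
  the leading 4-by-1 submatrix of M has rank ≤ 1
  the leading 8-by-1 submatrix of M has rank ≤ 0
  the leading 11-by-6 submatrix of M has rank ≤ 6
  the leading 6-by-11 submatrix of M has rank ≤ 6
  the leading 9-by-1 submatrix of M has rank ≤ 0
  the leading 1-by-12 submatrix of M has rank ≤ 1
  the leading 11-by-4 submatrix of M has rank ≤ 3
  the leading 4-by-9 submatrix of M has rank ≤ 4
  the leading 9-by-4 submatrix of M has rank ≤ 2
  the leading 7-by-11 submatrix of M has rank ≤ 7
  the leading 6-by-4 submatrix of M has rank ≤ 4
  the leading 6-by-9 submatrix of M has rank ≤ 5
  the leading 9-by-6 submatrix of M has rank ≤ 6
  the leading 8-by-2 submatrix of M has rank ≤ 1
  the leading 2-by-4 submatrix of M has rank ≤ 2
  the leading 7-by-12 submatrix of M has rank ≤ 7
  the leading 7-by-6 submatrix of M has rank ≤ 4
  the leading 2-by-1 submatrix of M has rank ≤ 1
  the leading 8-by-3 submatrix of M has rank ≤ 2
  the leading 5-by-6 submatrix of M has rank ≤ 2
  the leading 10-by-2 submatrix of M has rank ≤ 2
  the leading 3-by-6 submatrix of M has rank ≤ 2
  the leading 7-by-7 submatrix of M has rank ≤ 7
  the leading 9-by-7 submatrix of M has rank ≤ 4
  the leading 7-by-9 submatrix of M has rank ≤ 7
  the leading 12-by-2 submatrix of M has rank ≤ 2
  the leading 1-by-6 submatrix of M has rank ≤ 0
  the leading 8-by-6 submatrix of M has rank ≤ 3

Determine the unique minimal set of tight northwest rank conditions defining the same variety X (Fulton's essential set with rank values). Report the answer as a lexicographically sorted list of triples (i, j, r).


The tightest implied rank at each (i,j), from the 42 conditions:

  0, 0, 0, 0, 0, 0, 1, 1, 1, 1, 1, 1
  0, 1, 1, 1, 1, 1, 2, 2, 2, 2, 2, 2
  0, 1, 2, 2, 2, 2, 3, 3, 3, 3, 3, 3
  0, 1, 2, 2, 2, 2, 3, 3, 3, 3, 4, 4
  0, 1, 2, 2, 2, 2, 3, 4, 4, 4, 5, 5
  0, 1, 2, 2, 3, 3, 4, 5, 5, 5, 6, 6
  0, 1, 2, 2, 3, 3, 4, 5, 6, 6, 7, 7
  0, 1, 2, 2, 3, 3, 4, 5, 6, 6, 7, 8
  0, 1, 2, 2, 3, 3, 4, 5, 6, 7, 8, 9
  1, 2, 3, 3, 4, 4, 5, 6, 7, 8, 9, 10
  1, 2, 3, 3, 4, 5, 6, 7, 8, 9, 10, 11
  1, 2, 3, 4, 5, 6, 7, 8, 9, 10, 11, 12

hence w(1..12) = (7, 2, 3, 11, 8, 5, 9, 12, 10, 1, 6, 4).

Rothe diagram D(w) (32 cells), 8 SE-corners (essential conditions):

[(1, 6, 0), (4, 10, 3), (5, 6, 2), (8, 10, 6), (9, 1, 0), (9, 4, 2), (9, 6, 3), (11, 4, 3)]


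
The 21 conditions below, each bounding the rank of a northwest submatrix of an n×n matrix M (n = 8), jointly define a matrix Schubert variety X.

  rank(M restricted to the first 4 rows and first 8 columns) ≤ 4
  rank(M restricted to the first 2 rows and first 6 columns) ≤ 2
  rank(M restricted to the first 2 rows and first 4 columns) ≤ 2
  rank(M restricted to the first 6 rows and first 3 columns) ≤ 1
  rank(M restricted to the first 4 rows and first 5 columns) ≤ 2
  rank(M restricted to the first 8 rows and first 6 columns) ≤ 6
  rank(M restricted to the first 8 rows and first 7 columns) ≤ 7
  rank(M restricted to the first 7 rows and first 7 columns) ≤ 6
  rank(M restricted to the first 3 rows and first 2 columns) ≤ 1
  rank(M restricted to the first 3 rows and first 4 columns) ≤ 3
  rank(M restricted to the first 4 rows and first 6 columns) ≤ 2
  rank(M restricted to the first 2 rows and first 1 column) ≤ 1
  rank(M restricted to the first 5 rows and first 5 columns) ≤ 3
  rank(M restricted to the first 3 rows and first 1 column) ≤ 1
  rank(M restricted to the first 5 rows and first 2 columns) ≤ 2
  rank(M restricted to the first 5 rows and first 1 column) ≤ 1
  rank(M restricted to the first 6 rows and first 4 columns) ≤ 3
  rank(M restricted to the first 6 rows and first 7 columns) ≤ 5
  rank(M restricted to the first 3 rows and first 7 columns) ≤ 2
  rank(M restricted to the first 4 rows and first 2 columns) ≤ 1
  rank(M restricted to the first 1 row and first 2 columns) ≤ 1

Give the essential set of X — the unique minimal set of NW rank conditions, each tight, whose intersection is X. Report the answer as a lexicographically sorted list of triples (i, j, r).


Computing R[i][j] = min implied NW-rank bound (n=8, 21 conditions):

  row 1: 1  1  1  1  1  1  1  1
  row 2: 1  1  1  2  2  2  2  2
  row 3: 1  1  1  2  2  2  2  3
  row 4: 1  1  1  2  2  2  3  4
  row 5: 1  1  1  2  3  3  4  5
  row 6: 1  1  1  2  3  4  5  6
  row 7: 1  2  2  3  4  5  6  7
  row 8: 1  2  3  4  5  6  7  8

giving w = (1, 4, 8, 7, 5, 6, 2, 3) via Δ²R.

ℓ(w)=15; the 3 essential cells (i,j,r):

[(3, 7, 2), (4, 6, 2), (6, 3, 1)]


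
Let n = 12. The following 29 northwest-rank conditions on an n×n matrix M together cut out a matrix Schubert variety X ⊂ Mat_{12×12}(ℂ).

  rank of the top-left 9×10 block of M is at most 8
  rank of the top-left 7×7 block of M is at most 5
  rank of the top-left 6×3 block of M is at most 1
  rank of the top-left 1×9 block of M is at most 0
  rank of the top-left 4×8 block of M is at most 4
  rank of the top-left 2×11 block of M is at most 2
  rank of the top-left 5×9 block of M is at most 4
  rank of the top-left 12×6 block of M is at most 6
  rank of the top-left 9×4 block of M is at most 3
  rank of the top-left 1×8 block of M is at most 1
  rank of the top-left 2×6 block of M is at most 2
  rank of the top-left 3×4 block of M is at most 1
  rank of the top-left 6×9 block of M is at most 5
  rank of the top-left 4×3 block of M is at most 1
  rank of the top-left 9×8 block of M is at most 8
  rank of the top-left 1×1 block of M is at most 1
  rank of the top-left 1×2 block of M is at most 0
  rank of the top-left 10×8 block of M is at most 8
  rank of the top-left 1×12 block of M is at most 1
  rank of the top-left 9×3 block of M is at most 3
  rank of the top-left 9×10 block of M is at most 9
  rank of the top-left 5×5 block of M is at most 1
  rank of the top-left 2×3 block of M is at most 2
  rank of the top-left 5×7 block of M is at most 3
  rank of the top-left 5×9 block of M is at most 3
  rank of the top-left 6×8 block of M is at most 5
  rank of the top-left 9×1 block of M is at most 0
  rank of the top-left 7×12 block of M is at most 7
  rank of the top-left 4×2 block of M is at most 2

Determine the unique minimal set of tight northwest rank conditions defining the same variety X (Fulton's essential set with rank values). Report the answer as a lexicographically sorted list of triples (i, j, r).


Reconstructing r_w from the 29 given conditions:

  0 | 0 | 0 | 0 | 0 | 0 | 0 | 0 | 0 | 1 | 1 | 1
  0 | 1 | 1 | 1 | 1 | 1 | 1 | 1 | 1 | 2 | 2 | 2
  0 | 1 | 1 | 1 | 1 | 2 | 2 | 2 | 2 | 3 | 3 | 3
  0 | 1 | 1 | 1 | 1 | 2 | 3 | 3 | 3 | 4 | 4 | 4
  0 | 1 | 1 | 1 | 1 | 2 | 3 | 3 | 3 | 4 | 5 | 5
  0 | 1 | 1 | 2 | 2 | 3 | 4 | 4 | 4 | 5 | 6 | 6
  0 | 1 | 2 | 3 | 3 | 4 | 5 | 5 | 5 | 6 | 7 | 7
  0 | 1 | 2 | 3 | 4 | 5 | 6 | 6 | 6 | 7 | 8 | 8
  0 | 1 | 2 | 3 | 4 | 5 | 6 | 7 | 7 | 8 | 9 | 9
  1 | 2 | 3 | 4 | 5 | 6 | 7 | 8 | 8 | 9 | 10 | 10
  1 | 2 | 3 | 4 | 5 | 6 | 7 | 8 | 9 | 10 | 11 | 11
  1 | 2 | 3 | 4 | 5 | 6 | 7 | 8 | 9 | 10 | 11 | 12

reading off 1-entries of Δ²R: w = (10, 2, 6, 7, 11, 4, 3, 5, 8, 1, 9, 12).

5 SE-corners of the 29-cell Rothe diagram give Ess(w):

[(1, 9, 0), (5, 5, 1), (5, 9, 3), (6, 3, 1), (9, 1, 0)]


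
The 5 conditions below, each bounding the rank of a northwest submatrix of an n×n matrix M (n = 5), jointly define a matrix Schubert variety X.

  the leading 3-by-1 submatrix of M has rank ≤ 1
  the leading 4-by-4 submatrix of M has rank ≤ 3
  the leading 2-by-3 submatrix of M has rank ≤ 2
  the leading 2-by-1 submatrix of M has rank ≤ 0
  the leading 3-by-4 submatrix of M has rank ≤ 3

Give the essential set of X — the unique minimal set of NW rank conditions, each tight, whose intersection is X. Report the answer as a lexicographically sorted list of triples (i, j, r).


Propagating the 5 rank bounds to every northwest block:

  i=1: 0 | 1 | 1 | 1 | 1
  i=2: 0 | 1 | 2 | 2 | 2
  i=3: 1 | 2 | 3 | 3 | 3
  i=4: 1 | 2 | 3 | 3 | 4
  i=5: 1 | 2 | 3 | 4 | 5

hence w(1..5) = (2, 3, 1, 5, 4).

2 SE-corners of the 3-cell Rothe diagram give Ess(w):

[(2, 1, 0), (4, 4, 3)]


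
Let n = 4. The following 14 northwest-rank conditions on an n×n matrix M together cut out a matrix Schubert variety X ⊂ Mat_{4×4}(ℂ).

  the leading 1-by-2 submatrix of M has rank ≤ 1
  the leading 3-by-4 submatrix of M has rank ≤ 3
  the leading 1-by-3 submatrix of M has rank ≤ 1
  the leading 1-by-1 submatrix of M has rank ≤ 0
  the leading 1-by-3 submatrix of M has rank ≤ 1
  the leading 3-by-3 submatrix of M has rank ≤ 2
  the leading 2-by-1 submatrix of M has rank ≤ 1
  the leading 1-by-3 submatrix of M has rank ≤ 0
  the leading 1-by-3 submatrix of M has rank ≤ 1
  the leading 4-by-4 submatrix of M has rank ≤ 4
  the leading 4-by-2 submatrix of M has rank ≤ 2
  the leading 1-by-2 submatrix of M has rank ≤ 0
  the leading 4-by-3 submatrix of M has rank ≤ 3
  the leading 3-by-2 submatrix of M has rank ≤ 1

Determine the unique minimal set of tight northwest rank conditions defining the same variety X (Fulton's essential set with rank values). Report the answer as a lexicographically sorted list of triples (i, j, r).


Rank table r_w(4×4) implied by the 14 constraints:

  i=1: 0, 0, 0, 1
  i=2: 1, 1, 1, 2
  i=3: 1, 1, 2, 3
  i=4: 1, 2, 3, 4

so w = (4, 1, 3, 2).

Fulton essential set (2 of the 4 Rothe cells):

[(1, 3, 0), (3, 2, 1)]


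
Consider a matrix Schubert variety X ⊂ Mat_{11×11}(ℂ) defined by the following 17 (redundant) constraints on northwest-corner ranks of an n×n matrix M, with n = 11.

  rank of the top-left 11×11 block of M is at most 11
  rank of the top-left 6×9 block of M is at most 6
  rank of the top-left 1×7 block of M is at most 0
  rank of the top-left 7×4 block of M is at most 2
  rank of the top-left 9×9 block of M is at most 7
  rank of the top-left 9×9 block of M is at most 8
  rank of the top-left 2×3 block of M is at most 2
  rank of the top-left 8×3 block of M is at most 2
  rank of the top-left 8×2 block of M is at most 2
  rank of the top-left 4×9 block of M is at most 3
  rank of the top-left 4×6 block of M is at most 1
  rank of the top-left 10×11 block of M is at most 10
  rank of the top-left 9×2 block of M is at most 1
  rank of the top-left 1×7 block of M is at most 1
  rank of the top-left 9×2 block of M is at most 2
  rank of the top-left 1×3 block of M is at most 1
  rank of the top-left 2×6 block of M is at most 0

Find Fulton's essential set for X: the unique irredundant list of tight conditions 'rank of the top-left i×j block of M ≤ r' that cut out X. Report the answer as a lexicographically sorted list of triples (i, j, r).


Rank table r_w(11×11) implied by the 17 constraints:

  R[1]: 0  0  0  0  0  0  0  1  1  1  1
  R[2]: 0  0  0  0  0  0  1  2  2  2  2
  R[3]: 1  1  1  1  1  1  2  3  3  3  3
  R[4]: 1  1  1  1  1  1  2  3  3  4  4
  R[5]: 1  1  2  2  2  2  3  4  4  5  5
  R[6]: 1  1  2  2  3  3  4  5  5  6  6
  R[7]: 1  1  2  2  3  4  5  6  6  7  7
  R[8]: 1  1  2  3  4  5  6  7  7  8  8
  R[9]: 1  1  2  3  4  5  6  7  7  8  9
  R[10]: 1  2  3  4  5  6  7  8  8  9  10
  R[11]: 1  2  3  4  5  6  7  8  9  10  11

giving w = (8, 7, 1, 10, 3, 5, 6, 4, 11, 2, 9) via Δ²R.

Rothe diagram D(w) (27 cells), 7 SE-corners (essential conditions):

[(1, 7, 0), (2, 6, 0), (4, 6, 1), (4, 9, 3), (7, 4, 2), (9, 2, 1), (9, 9, 7)]


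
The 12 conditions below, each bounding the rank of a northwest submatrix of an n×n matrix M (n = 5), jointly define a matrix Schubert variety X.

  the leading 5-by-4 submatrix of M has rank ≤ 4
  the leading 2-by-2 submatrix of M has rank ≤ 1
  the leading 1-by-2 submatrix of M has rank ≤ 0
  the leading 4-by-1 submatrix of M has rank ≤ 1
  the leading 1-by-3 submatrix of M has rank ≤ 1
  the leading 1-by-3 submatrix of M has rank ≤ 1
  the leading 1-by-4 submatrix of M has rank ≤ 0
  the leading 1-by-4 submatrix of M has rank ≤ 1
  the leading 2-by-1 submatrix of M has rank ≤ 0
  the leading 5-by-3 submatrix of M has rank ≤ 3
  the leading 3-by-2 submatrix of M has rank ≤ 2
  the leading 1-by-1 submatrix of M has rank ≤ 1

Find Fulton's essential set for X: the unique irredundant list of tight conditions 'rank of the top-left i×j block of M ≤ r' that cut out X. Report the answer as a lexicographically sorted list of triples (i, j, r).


Reconstructing r_w from the 12 given conditions:

  row 1: 0 0 0 0 1
  row 2: 0 1 1 1 2
  row 3: 1 2 2 2 3
  row 4: 1 2 3 3 4
  row 5: 1 2 3 4 5

reading off 1-entries of Δ²R: w = (5, 2, 1, 3, 4).

2 SE-corners of the 5-cell Rothe diagram give Ess(w):

[(1, 4, 0), (2, 1, 0)]
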